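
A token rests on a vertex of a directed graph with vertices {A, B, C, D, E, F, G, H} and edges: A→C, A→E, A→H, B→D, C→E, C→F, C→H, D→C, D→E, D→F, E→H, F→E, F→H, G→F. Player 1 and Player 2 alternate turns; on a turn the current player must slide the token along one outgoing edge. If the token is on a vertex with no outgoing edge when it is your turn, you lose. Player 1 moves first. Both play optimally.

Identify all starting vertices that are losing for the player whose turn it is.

D, G, H

Use the standard recursion: the mover loses at a terminal position; elsewhere, the mover wins exactly when some move hands the opponent an L position.
Every edge goes from a vertex to one that appears earlier in the order H, E, F, C, D, B, G, A, so processing vertices in that order labels each vertex after all of its successors.
H: no outgoing edge → L
E: →H(L), so W
F: →H(L), so W
C: →H(L), so W
D: →C(W), F(W), E(W) — all W, so L
B: →D(L), so W
G: →F(W) only, which is W, so L
A: →H(L), so W
Reading off the rows marked L gives the requested list; there are 3 such vertices.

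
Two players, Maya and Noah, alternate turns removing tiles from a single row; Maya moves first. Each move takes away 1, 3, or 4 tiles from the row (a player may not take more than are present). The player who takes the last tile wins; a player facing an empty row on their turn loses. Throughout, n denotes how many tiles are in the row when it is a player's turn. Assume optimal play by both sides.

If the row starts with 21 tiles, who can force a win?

Work bottom-up. With no move the player to move loses. Otherwise the position is W if at least one move leads to an L position for the opponent, and L if every move leads to a W.
n=0: no move → L
n=1: W (go to 0, an L position)
n=2: L (sole option 1(W) is W)
n=3: W (go to 2, an L position)
n=4: W (go to 0, an L position)
n=5: W (go to 2, an L position)
n=6: W (go to 2, an L position)
n=7: L (options 6(W), 4(W), 3(W) are all W)
n=8: W (go to 7, an L position)
n=9: L (options 8(W), 6(W), 5(W) are all W)
n=10: W (go to 9, an L position)
n=11: W (go to 7, an L position)
n=12: W (go to 9, an L position)
n=13: W (go to 9, an L position)
n=14: L (options 13(W), 11(W), 10(W) are all W)
n=15: W (go to 14, an L position)
n=16: L (options 15(W), 13(W), 12(W) are all W)
n=17: W (go to 16, an L position)
n=18: W (go to 14, an L position)
n=19: W (go to 16, an L position)
n=20: W (go to 16, an L position)
n=21: L (options 20(W), 18(W), 17(W) are all W)
The starting position 21 is L: whatever Maya does, the opponent receives a W position.

Noah wins.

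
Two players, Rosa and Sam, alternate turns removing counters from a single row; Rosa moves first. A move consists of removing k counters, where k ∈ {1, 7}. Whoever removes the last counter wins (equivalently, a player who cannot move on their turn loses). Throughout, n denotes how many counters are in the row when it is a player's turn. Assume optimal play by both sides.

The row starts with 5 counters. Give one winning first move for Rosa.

Compute win/loss labels from the base case upward. A position with no move is L. Any other position is W if it can reach an L in one move, else L.
n=0: no move → L
n=1: can move to 0, which is L ⇒ W
n=2: the only move is to 1(W), a W ⇒ L
n=3: can move to 2, which is L ⇒ W
n=4: the only move is to 3(W), a W ⇒ L
n=5: can move to 4, which is L ⇒ W
From 5, the L positions reachable in one move are: 4.

Remove 1, leaving 4.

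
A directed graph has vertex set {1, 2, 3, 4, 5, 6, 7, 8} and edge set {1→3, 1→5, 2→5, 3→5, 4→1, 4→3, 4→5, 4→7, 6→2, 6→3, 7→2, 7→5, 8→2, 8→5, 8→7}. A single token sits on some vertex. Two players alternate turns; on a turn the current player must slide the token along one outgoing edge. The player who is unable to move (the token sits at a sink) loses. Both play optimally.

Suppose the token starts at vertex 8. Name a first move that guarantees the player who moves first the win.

Move to 5.

Label each position W (a win for the player to move) or L (a loss). A position with no legal move is L; any other position is W exactly when some move reaches an L, and L when every move reaches a W.
Every edge goes from a vertex to one that appears earlier in the order 5, 2, 7, 3, 8, 6, 1, 4, so processing vertices in that order labels each vertex after all of its successors.
5: no outgoing edge → L
2: W (go to 5, an L position)
7: W (go to 5, an L position)
3: W (go to 5, an L position)
8: W (go to 5, an L position)
6: L (options 3(W), 2(W) are all W)
1: W (go to 5, an L position)
4: W (go to 5, an L position)
From 8, the L positions reachable in one move are: 5.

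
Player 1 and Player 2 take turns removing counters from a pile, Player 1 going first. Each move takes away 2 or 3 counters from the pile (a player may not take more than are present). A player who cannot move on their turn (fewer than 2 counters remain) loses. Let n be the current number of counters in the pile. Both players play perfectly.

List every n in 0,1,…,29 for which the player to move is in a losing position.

Positions with no move are L. A position that does have a move is losing for the player to move precisely when every available move leads to a winning position for the opponent. Fill in the labels:
n=0: no move → L
n=1: no move → L
n=2: →0(L), so W
n=3: →1(L), so W
n=4: →1(L), so W
n=5: →3(W), 2(W) — all W, so L
n=6: →4(W), 3(W) — all W, so L
n=7: →5(L), so W
n=8: →6(L), so W
n=9: →6(L), so W
n=10: →8(W), 7(W) — all W, so L
n=11: →9(W), 8(W) — all W, so L
n=12: →10(L), so W
n=13: →11(L), so W
n=14: →11(L), so W
n=15: →13(W), 12(W) — all W, so L
n=16: →14(W), 13(W) — all W, so L
n=17: →15(L), so W
n=18: →16(L), so W
n=19: →16(L), so W
n=20: →18(W), 17(W) — all W, so L
n=21: →19(W), 18(W) — all W, so L
n=22: →20(L), so W
n=23: →21(L), so W
n=24: →21(L), so W
n=25: →23(W), 22(W) — all W, so L
n=26: →24(W), 23(W) — all W, so L
n=27: →25(L), so W
n=28: →26(L), so W
n=29: →26(L), so W
The losing starting values of n are exactly the entries labelled L in this table (12 of them).

0, 1, 5, 6, 10, 11, 15, 16, 20, 21, 25, 26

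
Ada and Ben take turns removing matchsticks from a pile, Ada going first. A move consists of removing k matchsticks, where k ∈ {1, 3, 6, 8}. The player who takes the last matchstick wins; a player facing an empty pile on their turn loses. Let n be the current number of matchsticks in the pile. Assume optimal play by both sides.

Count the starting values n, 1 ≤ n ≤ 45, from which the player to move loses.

15

Positions with no move are L. A position that does have a move is losing for the player to move precisely when every available move leads to a winning position for the opponent. Fill in the labels:
n=0: no move → L
n=1: can move to 0, which is L ⇒ W
n=2: the only move is to 1(W), a W ⇒ L
n=3: can move to 2, which is L ⇒ W
n=4: moves to 3(W), 1(W); every one is W ⇒ L
n=5: can move to 4, which is L ⇒ W
n=6: can move to 0, which is L ⇒ W
n=7: can move to 4, which is L ⇒ W
n=8: can move to 2, which is L ⇒ W
n=9: moves to 8(W), 6(W), 3(W), 1(W); every one is W ⇒ L
n=10: can move to 9, which is L ⇒ W
n=11: moves to 10(W), 8(W), 5(W), 3(W); every one is W ⇒ L
n=12: can move to 11, which is L ⇒ W
n=13: moves to 12(W), 10(W), 7(W), 5(W); every one is W ⇒ L
n=14: can move to 13, which is L ⇒ W
n=15: can move to 9, which is L ⇒ W
n=16: can move to 13, which is L ⇒ W
n=17: can move to 11, which is L ⇒ W
n=18: moves to 17(W), 15(W), 12(W), 10(W); every one is W ⇒ L
n=19: can move to 18, which is L ⇒ W
n=20: moves to 19(W), 17(W), 14(W), 12(W); every one is W ⇒ L
n=21: can move to 20, which is L ⇒ W
n=22: moves to 21(W), 19(W), 16(W), 14(W); every one is W ⇒ L
n=23: can move to 22, which is L ⇒ W
n=24: can move to 18, which is L ⇒ W
n=25: can move to 22, which is L ⇒ W
n=26: can move to 20, which is L ⇒ W
n=27: moves to 26(W), 24(W), 21(W), 19(W); every one is W ⇒ L
n=28: can move to 27, which is L ⇒ W
n=29: moves to 28(W), 26(W), 23(W), 21(W); every one is W ⇒ L
n=30: can move to 29, which is L ⇒ W
n=31: moves to 30(W), 28(W), 25(W), 23(W); every one is W ⇒ L
n=32: can move to 31, which is L ⇒ W
n=33: can move to 27, which is L ⇒ W
n=34: can move to 31, which is L ⇒ W
n=35: can move to 29, which is L ⇒ W
n=36: moves to 35(W), 33(W), 30(W), 28(W); every one is W ⇒ L
n=37: can move to 36, which is L ⇒ W
n=38: moves to 37(W), 35(W), 32(W), 30(W); every one is W ⇒ L
n=39: can move to 38, which is L ⇒ W
n=40: moves to 39(W), 37(W), 34(W), 32(W); every one is W ⇒ L
n=41: can move to 40, which is L ⇒ W
n=42: can move to 36, which is L ⇒ W
n=43: can move to 40, which is L ⇒ W
n=44: can move to 38, which is L ⇒ W
n=45: moves to 44(W), 42(W), 39(W), 37(W); every one is W ⇒ L
L entries with 1 ≤ n ≤ 45 (n=0 is outside the asked range and is not counted): n = 2, 4, 9, 11, 13, 18, 20, 22, 27, 29, 31, 36, 38, 40, 45; that makes 15.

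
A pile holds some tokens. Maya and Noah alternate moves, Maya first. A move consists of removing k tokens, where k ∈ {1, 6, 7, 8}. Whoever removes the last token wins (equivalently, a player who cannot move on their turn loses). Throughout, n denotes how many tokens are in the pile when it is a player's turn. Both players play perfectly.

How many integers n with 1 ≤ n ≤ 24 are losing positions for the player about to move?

Work bottom-up. With no move the player to move loses. Otherwise the position is W if at least one move leads to an L position for the opponent, and L if every move leads to a W.
n=0: no move → L
n=1: W (go to 0, an L position)
n=2: L (sole option 1(W) is W)
n=3: W (go to 2, an L position)
n=4: L (sole option 3(W) is W)
n=5: W (go to 4, an L position)
n=6: W (go to 0, an L position)
n=7: W (go to 0, an L position)
n=8: W (go to 2, an L position)
n=9: W (go to 2, an L position)
n=10: W (go to 4, an L position)
n=11: W (go to 4, an L position)
n=12: W (go to 4, an L position)
n=13: L (options 12(W), 7(W), 6(W), 5(W) are all W)
n=14: W (go to 13, an L position)
n=15: L (options 14(W), 9(W), 8(W), 7(W) are all W)
n=16: W (go to 15, an L position)
n=17: L (options 16(W), 11(W), 10(W), 9(W) are all W)
n=18: W (go to 17, an L position)
n=19: W (go to 13, an L position)
n=20: W (go to 13, an L position)
n=21: W (go to 15, an L position)
n=22: W (go to 15, an L position)
n=23: W (go to 17, an L position)
n=24: W (go to 17, an L position)
L entries with 1 ≤ n ≤ 24 (n=0 is outside the asked range and is not counted): n = 2, 4, 13, 15, 17; that makes 5.

5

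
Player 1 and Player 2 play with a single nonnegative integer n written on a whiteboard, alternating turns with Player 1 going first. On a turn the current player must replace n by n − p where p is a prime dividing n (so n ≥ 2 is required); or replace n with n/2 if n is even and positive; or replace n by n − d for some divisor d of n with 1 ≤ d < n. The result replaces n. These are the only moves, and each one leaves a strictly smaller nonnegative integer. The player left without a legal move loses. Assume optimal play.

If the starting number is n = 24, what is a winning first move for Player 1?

Label each position W (a win for the player to move) or L (a loss). A position with no legal move is L; any other position is W exactly when some move reaches an L, and L when every move reaches a W.
n=0: no move → L
n=1: no move → L
n=2: →0(L), so W
n=3: →0(L), so W
n=4: →2(W), 3(W) — all W, so L
n=5: →0(L), so W
n=6: →4(L), so W
n=7: →0(L), so W
n=8: →4(L), so W
n=9: →6(W), 8(W) — all W, so L
n=10: →9(L), so W
n=11: →0(L), so W
n=12: →9(L), so W
n=13: →0(L), so W
n=14: →7(W), 12(W), 13(W) — all W, so L
n=15: →14(L), so W
n=16: →14(L), so W
n=17: →0(L), so W
n=18: →9(L), so W
n=19: →0(L), so W
n=20: →10(W), 15(W), 16(W), 18(W), 19(W) — all W, so L
n=21: →14(L), so W
n=22: →20(L), so W
n=23: →0(L), so W
n=24: →20(L), so W
From 24, the L positions reachable in one move are: 20.

Move to 20.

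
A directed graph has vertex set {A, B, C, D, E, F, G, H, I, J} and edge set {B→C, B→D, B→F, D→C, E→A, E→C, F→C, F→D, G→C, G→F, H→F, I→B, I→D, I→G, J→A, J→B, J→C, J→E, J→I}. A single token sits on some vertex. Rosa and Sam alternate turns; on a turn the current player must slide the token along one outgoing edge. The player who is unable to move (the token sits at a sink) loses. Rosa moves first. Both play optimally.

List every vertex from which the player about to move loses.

Use the standard recursion: the mover loses at a terminal position; elsewhere, the mover wins exactly when some move hands the opponent an L position.
Every edge goes from a vertex to one that appears earlier in the order C, A, D, F, B, E, G, H, I, J, so processing vertices in that order labels each vertex after all of its successors.
C: no outgoing edge → L
A: no outgoing edge → L
D: →C(L), so W
F: →C(L), so W
B: →C(L), so W
E: →A(L), so W
G: →C(L), so W
H: →F(W) only, which is W, so L
I: →G(W), B(W), D(W) — all W, so L
J: →I(L), so W
The losing starting vertices are exactly the entries labelled L in this table (4 of them).

A, C, H, I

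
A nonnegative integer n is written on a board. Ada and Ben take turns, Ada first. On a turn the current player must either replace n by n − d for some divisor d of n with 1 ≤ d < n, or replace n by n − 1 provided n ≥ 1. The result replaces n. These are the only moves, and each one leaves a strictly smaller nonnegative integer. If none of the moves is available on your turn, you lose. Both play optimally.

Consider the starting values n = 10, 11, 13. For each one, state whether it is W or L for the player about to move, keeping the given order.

10: W, 11: L, 13: L

Use the standard recursion: the mover loses at a terminal position; elsewhere, the mover wins exactly when some move hands the opponent an L position.
n=0: no move → L
n=1: can move to 0, which is L ⇒ W
n=2: the only move is to 1(W), a W ⇒ L
n=3: can move to 2, which is L ⇒ W
n=4: can move to 2, which is L ⇒ W
n=5: the only move is to 4(W), a W ⇒ L
n=6: can move to 5, which is L ⇒ W
n=7: the only move is to 6(W), a W ⇒ L
n=8: can move to 7, which is L ⇒ W
n=9: moves to 6(W), 8(W); every one is W ⇒ L
n=10: can move to 5, which is L ⇒ W
n=11: the only move is to 10(W), a W ⇒ L
n=12: can move to 9, which is L ⇒ W
n=13: the only move is to 12(W), a W ⇒ L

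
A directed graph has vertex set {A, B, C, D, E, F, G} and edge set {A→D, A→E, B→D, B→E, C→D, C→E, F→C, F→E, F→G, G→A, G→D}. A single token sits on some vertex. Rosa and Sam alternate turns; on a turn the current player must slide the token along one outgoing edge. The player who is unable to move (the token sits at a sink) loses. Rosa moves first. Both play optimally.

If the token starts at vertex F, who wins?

Classify positions by backward induction: terminal positions (no move available) are L. From any other position, the mover wins iff some move reaches an L.
Every edge goes from a vertex to one that appears earlier in the order E, D, A, B, C, G, F, so processing vertices in that order labels each vertex after all of its successors.
E: no outgoing edge → L
D: no outgoing edge → L
A: →D(L), so W
B: →D(L), so W
C: →D(L), so W
G: →D(L), so W
F: →E(L), so W
The starting position F is W: Rosa should move to E, handing over an L position.

Rosa wins.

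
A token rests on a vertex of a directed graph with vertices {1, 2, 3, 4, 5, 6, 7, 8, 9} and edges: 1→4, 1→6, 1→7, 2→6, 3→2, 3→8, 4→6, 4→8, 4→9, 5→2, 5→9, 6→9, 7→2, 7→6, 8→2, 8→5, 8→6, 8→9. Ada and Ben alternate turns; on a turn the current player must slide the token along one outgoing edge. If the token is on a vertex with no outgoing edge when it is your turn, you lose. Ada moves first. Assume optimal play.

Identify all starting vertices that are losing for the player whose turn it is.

1, 2, 9

Work bottom-up. With no move the player to move loses. Otherwise the position is W if at least one move leads to an L position for the opponent, and L if every move leads to a W.
Every edge goes from a vertex to one that appears earlier in the order 9, 6, 2, 5, 8, 7, 4, 1, 3, so processing vertices in that order labels each vertex after all of its successors.
9: no outgoing edge → L
6: W (go to 9, an L position)
2: L (sole option 6(W) is W)
5: W (go to 2, an L position)
8: W (go to 2, an L position)
7: W (go to 2, an L position)
4: W (go to 9, an L position)
1: L (options 4(W), 7(W), 6(W) are all W)
3: W (go to 2, an L position)
The losing starting vertices are exactly the entries labelled L in this table (3 of them).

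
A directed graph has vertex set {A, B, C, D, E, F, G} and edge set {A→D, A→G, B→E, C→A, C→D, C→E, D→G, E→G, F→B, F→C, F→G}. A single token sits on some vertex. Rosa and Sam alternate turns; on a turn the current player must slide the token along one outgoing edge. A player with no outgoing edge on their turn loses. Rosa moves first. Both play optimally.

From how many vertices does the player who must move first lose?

Positions with no move are L. A position that does have a move is losing for the player to move precisely when every available move leads to a winning position for the opponent. Fill in the labels:
Every edge goes from a vertex to one that appears earlier in the order G, D, A, E, B, C, F, so processing vertices in that order labels each vertex after all of its successors.
G: no outgoing edge → L
D: reaches L-position G → W
A: reaches L-position G → W
E: reaches L-position G → W
B: only reaches E(W), which is W → L
C: only reaches E(W), A(W), D(W), all W → L
F: reaches L-position C → W
The L vertices are B, C, G; that is 3 in all.

3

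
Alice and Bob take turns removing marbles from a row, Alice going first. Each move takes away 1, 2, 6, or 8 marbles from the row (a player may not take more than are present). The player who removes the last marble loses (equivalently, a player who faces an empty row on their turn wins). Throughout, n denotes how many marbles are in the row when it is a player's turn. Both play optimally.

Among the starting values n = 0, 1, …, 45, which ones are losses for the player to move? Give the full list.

Compute win/loss labels from the base case upward. A position with no move is W. Any other position is W if it can reach an L in one move, else L.
n=0: no move; the opponent has just taken the last marble and therefore loses → W
n=1: L (sole option 0(W) is W)
n=2: W (go to 1, an L position)
n=3: W (go to 1, an L position)
n=4: L (options 3(W), 2(W) are all W)
n=5: W (go to 4, an L position)
n=6: W (go to 4, an L position)
n=7: W (go to 1, an L position)
n=8: L (options 7(W), 6(W), 2(W), 0(W) are all W)
n=9: W (go to 8, an L position)
n=10: W (go to 8, an L position)
n=11: L (options 10(W), 9(W), 5(W), 3(W) are all W)
n=12: W (go to 11, an L position)
n=13: W (go to 11, an L position)
n=14: W (go to 8, an L position)
n=15: L (options 14(W), 13(W), 9(W), 7(W) are all W)
n=16: W (go to 15, an L position)
n=17: W (go to 15, an L position)
n=18: L (options 17(W), 16(W), 12(W), 10(W) are all W)
n=19: W (go to 18, an L position)
n=20: W (go to 18, an L position)
n=21: W (go to 15, an L position)
n=22: L (options 21(W), 20(W), 16(W), 14(W) are all W)
n=23: W (go to 22, an L position)
n=24: W (go to 22, an L position)
n=25: L (options 24(W), 23(W), 19(W), 17(W) are all W)
n=26: W (go to 25, an L position)
n=27: W (go to 25, an L position)
n=28: W (go to 22, an L position)
n=29: L (options 28(W), 27(W), 23(W), 21(W) are all W)
n=30: W (go to 29, an L position)
n=31: W (go to 29, an L position)
n=32: L (options 31(W), 30(W), 26(W), 24(W) are all W)
n=33: W (go to 32, an L position)
n=34: W (go to 32, an L position)
n=35: W (go to 29, an L position)
n=36: L (options 35(W), 34(W), 30(W), 28(W) are all W)
n=37: W (go to 36, an L position)
n=38: W (go to 36, an L position)
n=39: L (options 38(W), 37(W), 33(W), 31(W) are all W)
n=40: W (go to 39, an L position)
n=41: W (go to 39, an L position)
n=42: W (go to 36, an L position)
n=43: L (options 42(W), 41(W), 37(W), 35(W) are all W)
n=44: W (go to 43, an L position)
n=45: W (go to 43, an L position)
The losing starting values of n are exactly the entries labelled L in this table (13 of them).

1, 4, 8, 11, 15, 18, 22, 25, 29, 32, 36, 39, 43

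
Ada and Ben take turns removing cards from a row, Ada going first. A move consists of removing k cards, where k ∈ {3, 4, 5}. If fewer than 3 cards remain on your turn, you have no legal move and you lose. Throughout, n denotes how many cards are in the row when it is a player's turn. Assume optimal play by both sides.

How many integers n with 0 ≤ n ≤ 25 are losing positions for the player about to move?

11

Use the standard recursion: the mover loses at a terminal position; elsewhere, the mover wins exactly when some move hands the opponent an L position.
n=0: no move → L
n=1: no move → L
n=2: no move → L
n=3: →0(L), so W
n=4: →1(L), so W
n=5: →2(L), so W
n=6: →2(L), so W
n=7: →2(L), so W
n=8: →5(W), 4(W), 3(W) — all W, so L
n=9: →6(W), 5(W), 4(W) — all W, so L
n=10: →7(W), 6(W), 5(W) — all W, so L
n=11: →8(L), so W
n=12: →9(L), so W
n=13: →10(L), so W
n=14: →10(L), so W
n=15: →10(L), so W
n=16: →13(W), 12(W), 11(W) — all W, so L
n=17: →14(W), 13(W), 12(W) — all W, so L
n=18: →15(W), 14(W), 13(W) — all W, so L
n=19: →16(L), so W
n=20: →17(L), so W
n=21: →18(L), so W
n=22: →18(L), so W
n=23: →18(L), so W
n=24: →21(W), 20(W), 19(W) — all W, so L
n=25: →22(W), 21(W), 20(W) — all W, so L
L entries with 0 ≤ n ≤ 25: n = 0, 1, 2, 8, 9, 10, 16, 17, 18, 24, 25; that makes 11.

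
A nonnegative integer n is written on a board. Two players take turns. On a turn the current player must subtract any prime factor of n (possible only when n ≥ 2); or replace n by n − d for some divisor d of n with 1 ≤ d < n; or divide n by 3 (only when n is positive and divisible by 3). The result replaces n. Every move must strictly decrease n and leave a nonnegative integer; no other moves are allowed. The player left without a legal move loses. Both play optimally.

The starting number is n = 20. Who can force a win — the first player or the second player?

Positions with no move are L. A position that does have a move is losing for the player to move precisely when every available move leads to a winning position for the opponent. Fill in the labels:
n=0: no move → L
n=1: no move → L
n=2: reaches L-position 0 → W
n=3: reaches L-position 0 → W
n=4: only reaches 2(W), 3(W), all W → L
n=5: reaches L-position 0 → W
n=6: reaches L-position 4 → W
n=7: reaches L-position 0 → W
n=8: reaches L-position 4 → W
n=9: only reaches 3(W), 6(W), 8(W), all W → L
n=10: reaches L-position 9 → W
n=11: reaches L-position 0 → W
n=12: reaches L-position 4 → W
n=13: reaches L-position 0 → W
n=14: only reaches 7(W), 12(W), 13(W), all W → L
n=15: reaches L-position 14 → W
n=16: reaches L-position 14 → W
n=17: reaches L-position 0 → W
n=18: reaches L-position 9 → W
n=19: reaches L-position 0 → W
n=20: only reaches 10(W), 15(W), 16(W), 18(W), 19(W), all W → L
Every move from 20 reaches a W position, so the mover loses.

The second player wins.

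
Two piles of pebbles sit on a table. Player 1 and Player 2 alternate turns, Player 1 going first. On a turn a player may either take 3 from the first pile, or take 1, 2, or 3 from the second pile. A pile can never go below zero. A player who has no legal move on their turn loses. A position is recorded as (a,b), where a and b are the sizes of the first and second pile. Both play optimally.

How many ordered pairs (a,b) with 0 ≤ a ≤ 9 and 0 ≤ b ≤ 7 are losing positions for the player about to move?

Positions with no move are L. A position that does have a move is losing for the player to move precisely when every available move leads to a winning position for the opponent. Fill in the labels:
Every move lowers a or b (never raises either), so fill the grid row by row in increasing a, and left to right within a row: each cell's successors are then already labelled.
      b=0  b=1  b=2  b=3  b=4  b=5  b=6  b=7
a=0:    L    W    W    W    L    W    W    W
a=1:    L    W    W    W    L    W    W    W
a=2:    L    W    W    W    L    W    W    W
a=3:    W    L    W    W    W    L    W    W
a=4:    W    L    W    W    W    L    W    W
a=5:    W    L    W    W    W    L    W    W
a=6:    L    W    W    W    L    W    W    W
a=7:    L    W    W    W    L    W    W    W
a=8:    L    W    W    W    L    W    W    W
a=9:    W    L    W    W    W    L    W    W
Cells with no legal move (terminal, hence L): (0,0), (1,0), (2,0).
The remaining L cells, each justified by listing all of its moves:
(0,4): →(0,3)(W), (0,2)(W), (0,1)(W) — all W, so L
(1,4): →(1,3)(W), (1,2)(W), (1,1)(W) — all W, so L
(2,4): →(2,3)(W), (2,2)(W), (2,1)(W) — all W, so L
(3,1): →(0,1)(W), (3,0)(W) — all W, so L
(3,5): →(0,5)(W), (3,4)(W), (3,3)(W), (3,2)(W) — all W, so L
(4,1): →(1,1)(W), (4,0)(W) — all W, so L
(4,5): →(1,5)(W), (4,4)(W), (4,3)(W), (4,2)(W) — all W, so L
(5,1): →(2,1)(W), (5,0)(W) — all W, so L
(5,5): →(2,5)(W), (5,4)(W), (5,3)(W), (5,2)(W) — all W, so L
(6,0): →(3,0)(W) only, which is W, so L
(6,4): →(3,4)(W), (6,3)(W), (6,2)(W), (6,1)(W) — all W, so L
(7,0): →(4,0)(W) only, which is W, so L
(7,4): →(4,4)(W), (7,3)(W), (7,2)(W), (7,1)(W) — all W, so L
(8,0): →(5,0)(W) only, which is W, so L
(8,4): →(5,4)(W), (8,3)(W), (8,2)(W), (8,1)(W) — all W, so L
(9,1): →(6,1)(W), (9,0)(W) — all W, so L
(9,5): →(6,5)(W), (9,4)(W), (9,3)(W), (9,2)(W) — all W, so L
Every other cell has at least one move into one of the L cells above, so it is W.
L cells per row: a=0: 2, a=1: 2, a=2: 2, a=3: 2, a=4: 2, a=5: 2, a=6: 2, a=7: 2, a=8: 2, a=9: 2; total 20.

20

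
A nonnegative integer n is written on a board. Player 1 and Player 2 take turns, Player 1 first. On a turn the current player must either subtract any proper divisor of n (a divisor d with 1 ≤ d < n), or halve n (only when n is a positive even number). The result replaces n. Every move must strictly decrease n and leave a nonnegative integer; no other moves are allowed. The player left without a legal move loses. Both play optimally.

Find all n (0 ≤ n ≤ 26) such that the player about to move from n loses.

Use the standard recursion: the mover loses at a terminal position; elsewhere, the mover wins exactly when some move hands the opponent an L position.
n=0: no move → L
n=1: no move → L
n=2: can move to 1, which is L ⇒ W
n=3: the only move is to 2(W), a W ⇒ L
n=4: can move to 3, which is L ⇒ W
n=5: the only move is to 4(W), a W ⇒ L
n=6: can move to 3, which is L ⇒ W
n=7: the only move is to 6(W), a W ⇒ L
n=8: can move to 7, which is L ⇒ W
n=9: moves to 6(W), 8(W); every one is W ⇒ L
n=10: can move to 5, which is L ⇒ W
n=11: the only move is to 10(W), a W ⇒ L
n=12: can move to 9, which is L ⇒ W
n=13: the only move is to 12(W), a W ⇒ L
n=14: can move to 7, which is L ⇒ W
n=15: moves to 10(W), 12(W), 14(W); every one is W ⇒ L
n=16: can move to 15, which is L ⇒ W
n=17: the only move is to 16(W), a W ⇒ L
n=18: can move to 9, which is L ⇒ W
n=19: the only move is to 18(W), a W ⇒ L
n=20: can move to 15, which is L ⇒ W
n=21: moves to 14(W), 18(W), 20(W); every one is W ⇒ L
n=22: can move to 11, which is L ⇒ W
n=23: the only move is to 22(W), a W ⇒ L
n=24: can move to 21, which is L ⇒ W
n=25: moves to 20(W), 24(W); every one is W ⇒ L
n=26: can move to 13, which is L ⇒ W
Reading off the rows marked L gives the requested list; there are 14 such values of n.

0, 1, 3, 5, 7, 9, 11, 13, 15, 17, 19, 21, 23, 25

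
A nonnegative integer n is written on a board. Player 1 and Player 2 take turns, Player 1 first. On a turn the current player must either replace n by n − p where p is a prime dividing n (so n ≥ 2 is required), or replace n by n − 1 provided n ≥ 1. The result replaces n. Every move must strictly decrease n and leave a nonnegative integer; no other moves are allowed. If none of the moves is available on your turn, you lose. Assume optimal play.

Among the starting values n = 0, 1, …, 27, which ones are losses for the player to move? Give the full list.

0, 4, 8, 12, 16, 20, 24

Classify positions by backward induction: terminal positions (no move available) are L. From any other position, the mover wins iff some move reaches an L.
n=0: no move → L
n=1: W (go to 0, an L position)
n=2: W (go to 0, an L position)
n=3: W (go to 0, an L position)
n=4: L (options 2(W), 3(W) are all W)
n=5: W (go to 0, an L position)
n=6: W (go to 4, an L position)
n=7: W (go to 0, an L position)
n=8: L (options 6(W), 7(W) are all W)
n=9: W (go to 8, an L position)
n=10: W (go to 8, an L position)
n=11: W (go to 0, an L position)
n=12: L (options 9(W), 10(W), 11(W) are all W)
n=13: W (go to 0, an L position)
n=14: W (go to 12, an L position)
n=15: W (go to 12, an L position)
n=16: L (options 14(W), 15(W) are all W)
n=17: W (go to 0, an L position)
n=18: W (go to 16, an L position)
n=19: W (go to 0, an L position)
n=20: L (options 15(W), 18(W), 19(W) are all W)
n=21: W (go to 20, an L position)
n=22: W (go to 20, an L position)
n=23: W (go to 0, an L position)
n=24: L (options 21(W), 22(W), 23(W) are all W)
n=25: W (go to 20, an L position)
n=26: W (go to 24, an L position)
n=27: W (go to 24, an L position)
Reading off the rows marked L gives the requested list; there are 7 such values of n.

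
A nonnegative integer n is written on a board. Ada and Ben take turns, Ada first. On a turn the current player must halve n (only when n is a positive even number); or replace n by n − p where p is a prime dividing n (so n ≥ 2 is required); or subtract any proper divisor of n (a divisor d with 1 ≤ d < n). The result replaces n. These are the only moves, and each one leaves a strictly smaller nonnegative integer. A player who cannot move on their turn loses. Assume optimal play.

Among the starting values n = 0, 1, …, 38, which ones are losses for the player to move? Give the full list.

Label each position W (a win for the player to move) or L (a loss). A position with no legal move is L; any other position is W exactly when some move reaches an L, and L when every move reaches a W.
n=0: no move → L
n=1: no move → L
n=2: can move to 0, which is L ⇒ W
n=3: can move to 0, which is L ⇒ W
n=4: moves to 2(W), 3(W); every one is W ⇒ L
n=5: can move to 0, which is L ⇒ W
n=6: can move to 4, which is L ⇒ W
n=7: can move to 0, which is L ⇒ W
n=8: can move to 4, which is L ⇒ W
n=9: moves to 6(W), 8(W); every one is W ⇒ L
n=10: can move to 9, which is L ⇒ W
n=11: can move to 0, which is L ⇒ W
n=12: can move to 9, which is L ⇒ W
n=13: can move to 0, which is L ⇒ W
n=14: moves to 7(W), 12(W), 13(W); every one is W ⇒ L
n=15: can move to 14, which is L ⇒ W
n=16: can move to 14, which is L ⇒ W
n=17: can move to 0, which is L ⇒ W
n=18: can move to 9, which is L ⇒ W
n=19: can move to 0, which is L ⇒ W
n=20: moves to 10(W), 15(W), 16(W), 18(W), 19(W); every one is W ⇒ L
n=21: can move to 14, which is L ⇒ W
n=22: can move to 20, which is L ⇒ W
n=23: can move to 0, which is L ⇒ W
n=24: can move to 20, which is L ⇒ W
n=25: can move to 20, which is L ⇒ W
n=26: moves to 13(W), 24(W), 25(W); every one is W ⇒ L
n=27: can move to 26, which is L ⇒ W
n=28: can move to 14, which is L ⇒ W
n=29: can move to 0, which is L ⇒ W
n=30: can move to 20, which is L ⇒ W
n=31: can move to 0, which is L ⇒ W
n=32: moves to 16(W), 24(W), 28(W), 30(W), 31(W); every one is W ⇒ L
n=33: can move to 32, which is L ⇒ W
n=34: can move to 32, which is L ⇒ W
n=35: moves to 28(W), 30(W), 34(W); every one is W ⇒ L
n=36: can move to 32, which is L ⇒ W
n=37: can move to 0, which is L ⇒ W
n=38: moves to 19(W), 36(W), 37(W); every one is W ⇒ L
Reading off the rows marked L gives the requested list; there are 10 such values of n.

0, 1, 4, 9, 14, 20, 26, 32, 35, 38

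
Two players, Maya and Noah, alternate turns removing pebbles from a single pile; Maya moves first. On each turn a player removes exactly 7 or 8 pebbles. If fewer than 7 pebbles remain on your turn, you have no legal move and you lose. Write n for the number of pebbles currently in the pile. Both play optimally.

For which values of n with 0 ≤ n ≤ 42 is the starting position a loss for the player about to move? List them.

Label each position W (a win for the player to move) or L (a loss). A position with no legal move is L; any other position is W exactly when some move reaches an L, and L when every move reaches a W.
n=0: no move → L
n=1: no move → L
n=2: no move → L
n=3: no move → L
n=4: no move → L
n=5: no move → L
n=6: no move → L
n=7: can move to 0, which is L ⇒ W
n=8: can move to 1, which is L ⇒ W
n=9: can move to 2, which is L ⇒ W
n=10: can move to 3, which is L ⇒ W
n=11: can move to 4, which is L ⇒ W
n=12: can move to 5, which is L ⇒ W
n=13: can move to 6, which is L ⇒ W
n=14: can move to 6, which is L ⇒ W
n=15: moves to 8(W), 7(W); every one is W ⇒ L
n=16: moves to 9(W), 8(W); every one is W ⇒ L
n=17: moves to 10(W), 9(W); every one is W ⇒ L
n=18: moves to 11(W), 10(W); every one is W ⇒ L
n=19: moves to 12(W), 11(W); every one is W ⇒ L
n=20: moves to 13(W), 12(W); every one is W ⇒ L
n=21: moves to 14(W), 13(W); every one is W ⇒ L
n=22: can move to 15, which is L ⇒ W
n=23: can move to 16, which is L ⇒ W
n=24: can move to 17, which is L ⇒ W
n=25: can move to 18, which is L ⇒ W
n=26: can move to 19, which is L ⇒ W
n=27: can move to 20, which is L ⇒ W
n=28: can move to 21, which is L ⇒ W
n=29: can move to 21, which is L ⇒ W
n=30: moves to 23(W), 22(W); every one is W ⇒ L
n=31: moves to 24(W), 23(W); every one is W ⇒ L
n=32: moves to 25(W), 24(W); every one is W ⇒ L
n=33: moves to 26(W), 25(W); every one is W ⇒ L
n=34: moves to 27(W), 26(W); every one is W ⇒ L
n=35: moves to 28(W), 27(W); every one is W ⇒ L
n=36: moves to 29(W), 28(W); every one is W ⇒ L
n=37: can move to 30, which is L ⇒ W
n=38: can move to 31, which is L ⇒ W
n=39: can move to 32, which is L ⇒ W
n=40: can move to 33, which is L ⇒ W
n=41: can move to 34, which is L ⇒ W
n=42: can move to 35, which is L ⇒ W
The losing starting values of n are exactly the entries labelled L in this table (21 of them).

0, 1, 2, 3, 4, 5, 6, 15, 16, 17, 18, 19, 20, 21, 30, 31, 32, 33, 34, 35, 36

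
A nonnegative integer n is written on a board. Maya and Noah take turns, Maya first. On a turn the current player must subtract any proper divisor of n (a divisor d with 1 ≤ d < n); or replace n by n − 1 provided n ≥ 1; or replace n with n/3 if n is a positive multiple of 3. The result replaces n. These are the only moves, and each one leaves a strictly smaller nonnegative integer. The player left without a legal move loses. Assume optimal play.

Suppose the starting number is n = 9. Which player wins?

Work bottom-up. With no move the player to move loses. Otherwise the position is W if at least one move leads to an L position for the opponent, and L if every move leads to a W.
n=0: no move → L
n=1: W (go to 0, an L position)
n=2: L (sole option 1(W) is W)
n=3: W (go to 2, an L position)
n=4: W (go to 2, an L position)
n=5: L (sole option 4(W) is W)
n=6: W (go to 2, an L position)
n=7: L (sole option 6(W) is W)
n=8: W (go to 7, an L position)
n=9: L (options 3(W), 6(W), 8(W) are all W)
The starting position 9 is L: whatever Maya does, the opponent receives a W position.

Noah wins.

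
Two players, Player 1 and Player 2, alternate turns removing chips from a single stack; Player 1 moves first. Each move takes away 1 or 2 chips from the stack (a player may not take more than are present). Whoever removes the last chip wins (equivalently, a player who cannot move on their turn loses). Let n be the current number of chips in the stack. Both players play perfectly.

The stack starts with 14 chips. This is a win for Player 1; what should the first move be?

Remove 2, leaving 12.

Compute win/loss labels from the base case upward. A position with no move is L. Any other position is W if it can reach an L in one move, else L.
n=0: no move → L
n=1: can move to 0, which is L ⇒ W
n=2: can move to 0, which is L ⇒ W
n=3: moves to 2(W), 1(W); every one is W ⇒ L
n=4: can move to 3, which is L ⇒ W
n=5: can move to 3, which is L ⇒ W
n=6: moves to 5(W), 4(W); every one is W ⇒ L
n=7: can move to 6, which is L ⇒ W
n=8: can move to 6, which is L ⇒ W
n=9: moves to 8(W), 7(W); every one is W ⇒ L
n=10: can move to 9, which is L ⇒ W
n=11: can move to 9, which is L ⇒ W
n=12: moves to 11(W), 10(W); every one is W ⇒ L
n=13: can move to 12, which is L ⇒ W
n=14: can move to 12, which is L ⇒ W
From 14, the L positions reachable in one move are: 12.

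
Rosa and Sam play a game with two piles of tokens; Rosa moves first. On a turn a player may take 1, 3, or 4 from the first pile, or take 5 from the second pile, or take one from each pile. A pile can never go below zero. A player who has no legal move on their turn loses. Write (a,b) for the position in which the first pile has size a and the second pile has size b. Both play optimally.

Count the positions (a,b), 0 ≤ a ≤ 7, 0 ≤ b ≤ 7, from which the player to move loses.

21

Work bottom-up. With no move the player to move loses. Otherwise the position is W if at least one move leads to an L position for the opponent, and L if every move leads to a W.
Every move lowers a or b (never raises either), so fill the grid row by row in increasing a, and left to right within a row: each cell's successors are then already labelled.
      b=0  b=1  b=2  b=3  b=4  b=5  b=6  b=7
a=0:    L    L    L    L    L    W    W    W
a=1:    W    W    W    W    W    W    L    L
a=2:    L    L    L    L    L    W    W    W
a=3:    W    W    W    W    W    W    L    L
a=4:    W    W    W    W    W    L    W    W
a=5:    W    W    W    W    W    W    W    W
a=6:    W    W    W    W    W    L    W    W
a=7:    L    L    L    L    L    W    W    W
Cells with no legal move (terminal, hence L): (0,0), (0,1), (0,2), (0,3), (0,4).
The remaining L cells, each justified by listing all of its moves:
(1,6): →(0,6)(W), (1,1)(W), (0,5)(W) — all W, so L
(1,7): →(0,7)(W), (1,2)(W), (0,6)(W) — all W, so L
(2,0): →(1,0)(W) only, which is W, so L
(2,1): →(1,1)(W), (1,0)(W) — all W, so L
(2,2): →(1,2)(W), (1,1)(W) — all W, so L
(2,3): →(1,3)(W), (1,2)(W) — all W, so L
(2,4): →(1,4)(W), (1,3)(W) — all W, so L
(3,6): →(2,6)(W), (0,6)(W), (3,1)(W), (2,5)(W) — all W, so L
(3,7): →(2,7)(W), (0,7)(W), (3,2)(W), (2,6)(W) — all W, so L
(4,5): →(3,5)(W), (1,5)(W), (0,5)(W), (4,0)(W), (3,4)(W) — all W, so L
(6,5): →(5,5)(W), (3,5)(W), (2,5)(W), (6,0)(W), (5,4)(W) — all W, so L
(7,0): →(6,0)(W), (4,0)(W), (3,0)(W) — all W, so L
(7,1): →(6,1)(W), (4,1)(W), (3,1)(W), (6,0)(W) — all W, so L
(7,2): →(6,2)(W), (4,2)(W), (3,2)(W), (6,1)(W) — all W, so L
(7,3): →(6,3)(W), (4,3)(W), (3,3)(W), (6,2)(W) — all W, so L
(7,4): →(6,4)(W), (4,4)(W), (3,4)(W), (6,3)(W) — all W, so L
Every other cell has at least one move into one of the L cells above, so it is W.
L cells per row: a=0: 5, a=1: 2, a=2: 5, a=3: 2, a=4: 1, a=5: 0, a=6: 1, a=7: 5; total 21.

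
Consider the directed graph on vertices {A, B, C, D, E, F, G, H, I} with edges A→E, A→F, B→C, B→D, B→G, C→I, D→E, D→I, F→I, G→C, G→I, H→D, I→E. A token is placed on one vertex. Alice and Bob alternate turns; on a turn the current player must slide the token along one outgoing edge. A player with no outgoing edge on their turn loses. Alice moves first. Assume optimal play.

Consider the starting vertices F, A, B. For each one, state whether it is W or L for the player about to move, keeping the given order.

F: L, A: W, B: W

Positions with no move are L. A position that does have a move is losing for the player to move precisely when every available move leads to a winning position for the opponent. Fill in the labels:
Every edge goes from a vertex to one that appears earlier in the order E, I, C, F, D, G, A, H, B, so processing vertices in that order labels each vertex after all of its successors.
E: no outgoing edge → L
I: can move to E, which is L ⇒ W
C: the only move is to I(W), a W ⇒ L
F: the only move is to I(W), a W ⇒ L
D: can move to E, which is L ⇒ W
G: can move to C, which is L ⇒ W
A: can move to F, which is L ⇒ W
H: the only move is to D(W), a W ⇒ L
B: can move to C, which is L ⇒ W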